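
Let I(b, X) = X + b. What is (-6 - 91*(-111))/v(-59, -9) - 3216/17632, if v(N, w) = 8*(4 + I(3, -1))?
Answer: 1852507/8816 ≈ 210.13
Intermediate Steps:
v(N, w) = 48 (v(N, w) = 8*(4 + (-1 + 3)) = 8*(4 + 2) = 8*6 = 48)
(-6 - 91*(-111))/v(-59, -9) - 3216/17632 = (-6 - 91*(-111))/48 - 3216/17632 = (-6 + 10101)*(1/48) - 3216*1/17632 = 10095*(1/48) - 201/1102 = 3365/16 - 201/1102 = 1852507/8816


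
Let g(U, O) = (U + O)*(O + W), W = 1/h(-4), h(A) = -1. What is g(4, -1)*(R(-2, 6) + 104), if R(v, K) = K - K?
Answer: -624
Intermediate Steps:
R(v, K) = 0
W = -1 (W = 1/(-1) = -1)
g(U, O) = (-1 + O)*(O + U) (g(U, O) = (U + O)*(O - 1) = (O + U)*(-1 + O) = (-1 + O)*(O + U))
g(4, -1)*(R(-2, 6) + 104) = ((-1)² - 1*(-1) - 1*4 - 1*4)*(0 + 104) = (1 + 1 - 4 - 4)*104 = -6*104 = -624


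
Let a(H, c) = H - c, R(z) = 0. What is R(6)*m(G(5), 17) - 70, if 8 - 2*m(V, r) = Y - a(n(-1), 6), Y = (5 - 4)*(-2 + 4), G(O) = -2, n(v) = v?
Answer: -70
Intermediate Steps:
Y = 2 (Y = 1*2 = 2)
m(V, r) = -½ (m(V, r) = 4 - (2 - (-1 - 1*6))/2 = 4 - (2 - (-1 - 6))/2 = 4 - (2 - 1*(-7))/2 = 4 - (2 + 7)/2 = 4 - ½*9 = 4 - 9/2 = -½)
R(6)*m(G(5), 17) - 70 = 0*(-½) - 70 = 0 - 70 = -70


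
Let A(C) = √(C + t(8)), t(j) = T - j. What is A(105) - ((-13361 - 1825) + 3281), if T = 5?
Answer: 11905 + √102 ≈ 11915.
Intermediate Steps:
t(j) = 5 - j
A(C) = √(-3 + C) (A(C) = √(C + (5 - 1*8)) = √(C + (5 - 8)) = √(C - 3) = √(-3 + C))
A(105) - ((-13361 - 1825) + 3281) = √(-3 + 105) - ((-13361 - 1825) + 3281) = √102 - (-15186 + 3281) = √102 - 1*(-11905) = √102 + 11905 = 11905 + √102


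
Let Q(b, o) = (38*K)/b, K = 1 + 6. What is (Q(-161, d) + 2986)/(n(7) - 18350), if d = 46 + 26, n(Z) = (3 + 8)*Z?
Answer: -22880/140093 ≈ -0.16332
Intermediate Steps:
n(Z) = 11*Z
K = 7
d = 72
Q(b, o) = 266/b (Q(b, o) = (38*7)/b = 266/b)
(Q(-161, d) + 2986)/(n(7) - 18350) = (266/(-161) + 2986)/(11*7 - 18350) = (266*(-1/161) + 2986)/(77 - 18350) = (-38/23 + 2986)/(-18273) = (68640/23)*(-1/18273) = -22880/140093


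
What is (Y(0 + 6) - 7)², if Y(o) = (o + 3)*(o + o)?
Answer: 10201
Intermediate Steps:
Y(o) = 2*o*(3 + o) (Y(o) = (3 + o)*(2*o) = 2*o*(3 + o))
(Y(0 + 6) - 7)² = (2*(0 + 6)*(3 + (0 + 6)) - 7)² = (2*6*(3 + 6) - 7)² = (2*6*9 - 7)² = (108 - 7)² = 101² = 10201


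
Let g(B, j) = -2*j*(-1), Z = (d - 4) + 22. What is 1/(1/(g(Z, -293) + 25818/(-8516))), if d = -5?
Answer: -2508097/4258 ≈ -589.03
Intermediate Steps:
Z = 13 (Z = (-5 - 4) + 22 = -9 + 22 = 13)
g(B, j) = 2*j
1/(1/(g(Z, -293) + 25818/(-8516))) = 1/(1/(2*(-293) + 25818/(-8516))) = 1/(1/(-586 + 25818*(-1/8516))) = 1/(1/(-586 - 12909/4258)) = 1/(1/(-2508097/4258)) = 1/(-4258/2508097) = -2508097/4258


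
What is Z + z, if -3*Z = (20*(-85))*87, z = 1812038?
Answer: 1861338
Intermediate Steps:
Z = 49300 (Z = -20*(-85)*87/3 = -(-1700)*87/3 = -1/3*(-147900) = 49300)
Z + z = 49300 + 1812038 = 1861338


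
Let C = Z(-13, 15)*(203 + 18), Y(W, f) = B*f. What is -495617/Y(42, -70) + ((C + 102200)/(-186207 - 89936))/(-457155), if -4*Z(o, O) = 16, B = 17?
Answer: 595873962968989/1430721735870 ≈ 416.48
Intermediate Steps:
Z(o, O) = -4 (Z(o, O) = -1/4*16 = -4)
Y(W, f) = 17*f
C = -884 (C = -4*(203 + 18) = -4*221 = -884)
-495617/Y(42, -70) + ((C + 102200)/(-186207 - 89936))/(-457155) = -495617/(17*(-70)) + ((-884 + 102200)/(-186207 - 89936))/(-457155) = -495617/(-1190) + (101316/(-276143))*(-1/457155) = -495617*(-1/1190) + (101316*(-1/276143))*(-1/457155) = 495617/1190 - 101316/276143*(-1/457155) = 495617/1190 + 33772/42080051055 = 595873962968989/1430721735870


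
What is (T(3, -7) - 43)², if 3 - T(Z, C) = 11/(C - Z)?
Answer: 151321/100 ≈ 1513.2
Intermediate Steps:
T(Z, C) = 3 - 11/(C - Z)
(T(3, -7) - 43)² = ((-11 - 3*3 + 3*(-7))/(-7 - 1*3) - 43)² = ((-11 - 9 - 21)/(-7 - 3) - 43)² = (-41/(-10) - 43)² = (-⅒*(-41) - 43)² = (41/10 - 43)² = (-389/10)² = 151321/100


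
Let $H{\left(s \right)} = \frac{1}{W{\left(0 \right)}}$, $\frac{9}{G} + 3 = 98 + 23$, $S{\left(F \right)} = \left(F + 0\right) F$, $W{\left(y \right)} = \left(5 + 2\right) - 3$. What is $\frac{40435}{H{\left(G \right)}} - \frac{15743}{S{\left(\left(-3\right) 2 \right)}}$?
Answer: $\frac{5806897}{36} \approx 1.613 \cdot 10^{5}$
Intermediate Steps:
$W{\left(y \right)} = 4$ ($W{\left(y \right)} = 7 - 3 = 4$)
$S{\left(F \right)} = F^{2}$ ($S{\left(F \right)} = F F = F^{2}$)
$G = \frac{9}{118}$ ($G = \frac{9}{-3 + \left(98 + 23\right)} = \frac{9}{-3 + 121} = \frac{9}{118} \approx 0.076271$)
$H{\left(s \right)} = \frac{1}{4}$
$\frac{40435}{H{\left(G \right)}} - \frac{15743}{S{\left(\left(-3\right) 2 \right)}} = 40435 \frac{1}{\frac{1}{4}} - \frac{15743}{\left(\left(-3\right) 2\right)^{2}} = 40435 \cdot 4 - \frac{15743}{\left(-6\right)^{2}} = 161740 - \frac{15743}{36} = \frac{5806897}{36}$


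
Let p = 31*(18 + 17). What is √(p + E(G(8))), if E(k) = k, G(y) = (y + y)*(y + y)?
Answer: 3*√149 ≈ 36.620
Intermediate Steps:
G(y) = 4*y² (G(y) = (2*y)*(2*y) = 4*y²)
p = 1085 (p = 31*35 = 1085)
√(p + E(G(8))) = √(1085 + 4*8²) = √(1085 + 4*64) = √(1085 + 256) = √1341 = 3*√149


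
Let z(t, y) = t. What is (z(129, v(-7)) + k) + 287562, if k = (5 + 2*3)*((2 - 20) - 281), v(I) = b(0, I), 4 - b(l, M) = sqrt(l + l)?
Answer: 284402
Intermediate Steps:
b(l, M) = 4 - sqrt(2)*sqrt(l) (b(l, M) = 4 - sqrt(l + l) = 4 - sqrt(2*l) = 4 - sqrt(2)*sqrt(l))
v(I) = 4 (v(I) = 4 - sqrt(2)*sqrt(0) = 4 - 1*sqrt(2)*0 = 4 + 0 = 4)
k = -3289 (k = (5 + 6)*(-18 - 281) = 11*(-299) = -3289)
(z(129, v(-7)) + k) + 287562 = (129 - 3289) + 287562 = -3160 + 287562 = 284402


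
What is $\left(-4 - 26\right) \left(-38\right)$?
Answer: $1140$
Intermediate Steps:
$\left(-4 - 26\right) \left(-38\right) = \left(-30\right) \left(-38\right) = 1140$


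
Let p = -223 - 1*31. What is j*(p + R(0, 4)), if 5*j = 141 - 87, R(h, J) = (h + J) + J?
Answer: -13284/5 ≈ -2656.8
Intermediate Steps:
R(h, J) = h + 2*J (R(h, J) = (J + h) + J = h + 2*J)
j = 54/5 (j = (141 - 87)/5 = (⅕)*54 = 54/5 ≈ 10.800)
p = -254 (p = -223 - 31 = -254)
j*(p + R(0, 4)) = 54*(-254 + (0 + 2*4))/5 = 54*(-254 + (0 + 8))/5 = 54*(-254 + 8)/5 = (54/5)*(-246) = -13284/5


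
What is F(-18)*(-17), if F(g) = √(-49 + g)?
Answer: -17*I*√67 ≈ -139.15*I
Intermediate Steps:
F(-18)*(-17) = √(-49 - 18)*(-17) = √(-67)*(-17) = (I*√67)*(-17) = -17*I*√67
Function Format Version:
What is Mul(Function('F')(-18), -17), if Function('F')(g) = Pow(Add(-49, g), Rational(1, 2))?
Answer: Mul(-17, I, Pow(67, Rational(1, 2))) ≈ Mul(-139.15, I)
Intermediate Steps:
Mul(Function('F')(-18), -17) = Mul(Pow(Add(-49, -18), Rational(1, 2)), -17) = Mul(Pow(-67, Rational(1, 2)), -17) = Mul(Mul(I, Pow(67, Rational(1, 2))), -17) = Mul(-17, I, Pow(67, Rational(1, 2)))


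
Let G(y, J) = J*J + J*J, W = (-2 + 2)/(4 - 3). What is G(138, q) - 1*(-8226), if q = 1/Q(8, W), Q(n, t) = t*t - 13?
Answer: 1390196/169 ≈ 8226.0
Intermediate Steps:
W = 0 (W = 0/1 = 0*1 = 0)
Q(n, t) = -13 + t² (Q(n, t) = t² - 13 = -13 + t²)
q = -1/13 (q = 1/(-13 + 0²) = 1/(-13 + 0) = 1/(-13) = -1/13 ≈ -0.076923)
G(y, J) = 2*J² (G(y, J) = J² + J² = 2*J²)
G(138, q) - 1*(-8226) = 2*(-1/13)² - 1*(-8226) = 2*(1/169) + 8226 = 2/169 + 8226 = 1390196/169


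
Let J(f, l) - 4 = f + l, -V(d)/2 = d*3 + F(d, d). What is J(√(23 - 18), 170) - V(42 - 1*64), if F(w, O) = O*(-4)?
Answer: 218 + √5 ≈ 220.24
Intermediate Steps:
F(w, O) = -4*O
V(d) = 2*d (V(d) = -2*(d*3 - 4*d) = -2*(3*d - 4*d) = -(-2)*d = 2*d)
J(f, l) = 4 + f + l (J(f, l) = 4 + (f + l) = 4 + f + l)
J(√(23 - 18), 170) - V(42 - 1*64) = (4 + √(23 - 18) + 170) - 2*(42 - 1*64) = (4 + √5 + 170) - 2*(42 - 64) = (174 + √5) - 2*(-22) = (174 + √5) - 1*(-44) = (174 + √5) + 44 = 218 + √5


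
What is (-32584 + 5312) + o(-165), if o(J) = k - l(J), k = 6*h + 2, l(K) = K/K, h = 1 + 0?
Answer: -27265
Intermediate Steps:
h = 1
l(K) = 1
k = 8 (k = 6*1 + 2 = 6 + 2 = 8)
o(J) = 7 (o(J) = 8 - 1*1 = 8 - 1 = 7)
(-32584 + 5312) + o(-165) = (-32584 + 5312) + 7 = -27272 + 7 = -27265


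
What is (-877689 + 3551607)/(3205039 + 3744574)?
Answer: 2673918/6949613 ≈ 0.38476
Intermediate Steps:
(-877689 + 3551607)/(3205039 + 3744574) = 2673918/6949613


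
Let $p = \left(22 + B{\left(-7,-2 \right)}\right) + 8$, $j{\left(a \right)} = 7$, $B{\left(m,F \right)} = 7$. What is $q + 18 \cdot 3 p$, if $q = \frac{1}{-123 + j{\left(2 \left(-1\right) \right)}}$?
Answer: $\frac{231767}{116} \approx 1998.0$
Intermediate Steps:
$p = 37$ ($p = \left(22 + 7\right) + 8 = 29 + 8 = 37$)
$q = - \frac{1}{116}$ ($q = \frac{1}{-123 + 7} = \frac{1}{-116} = - \frac{1}{116} \approx -0.0086207$)
$q + 18 \cdot 3 p = - \frac{1}{116} + 18 \cdot 3 \cdot 37 = - \frac{1}{116} + 54 \cdot 37 = - \frac{1}{116} + 1998 = \frac{231767}{116}$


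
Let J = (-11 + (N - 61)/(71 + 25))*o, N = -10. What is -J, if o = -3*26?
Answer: -14651/16 ≈ -915.69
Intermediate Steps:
o = -78
J = 14651/16 (J = (-11 + (-10 - 61)/(71 + 25))*(-78) = (-11 - 71/96)*(-78) = -1127/96*(-78) = 14651/16 ≈ 915.69)
-J = -1*14651/16 = -14651/16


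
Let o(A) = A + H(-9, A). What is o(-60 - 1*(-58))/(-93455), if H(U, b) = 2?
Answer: 0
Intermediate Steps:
o(A) = 2 + A (o(A) = A + 2 = 2 + A)
o(-60 - 1*(-58))/(-93455) = (2 + (-60 - 1*(-58)))/(-93455) = (2 + (-60 + 58))*(-1/93455) = (2 - 2)*(-1/93455) = 0*(-1/93455) = 0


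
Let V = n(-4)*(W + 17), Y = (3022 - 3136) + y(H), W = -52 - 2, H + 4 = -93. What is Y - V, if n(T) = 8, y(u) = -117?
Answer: 65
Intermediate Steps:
H = -97 (H = -4 - 93 = -97)
W = -54
Y = -231 (Y = (3022 - 3136) - 117 = -114 - 117 = -231)
V = -296 (V = 8*(-54 + 17) = 8*(-37) = -296)
Y - V = -231 - 1*(-296) = -231 + 296 = 65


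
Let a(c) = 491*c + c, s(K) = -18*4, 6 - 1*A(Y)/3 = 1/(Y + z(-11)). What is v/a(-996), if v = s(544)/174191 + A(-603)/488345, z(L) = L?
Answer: 119170147/155117689048125024 ≈ 7.6826e-10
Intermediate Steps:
A(Y) = 18 - 3/(-11 + Y) (A(Y) = 18 - 3/(Y - 11) = 18 - 3/(-11 + Y))
s(K) = -72
a(c) = 492*c
v = -357510441/949638119846 (v = -72/174191 + (3*(-67 + 6*(-603))/(-11 - 603))/488345 = -72*1/174191 + (3*(-67 - 3618)/(-614))*(1/488345) = -72/174191 + (3*(-1/614)*(-3685))*(1/488345) = -72/174191 + (11055/614)*(1/488345) = -72/174191 + 201/5451706 = -357510441/949638119846 ≈ -0.00037647)
v/a(-996) = -357510441/(949638119846*(492*(-996))) = -357510441/949638119846/(-490032) = -357510441/949638119846*(-1/490032) = 119170147/155117689048125024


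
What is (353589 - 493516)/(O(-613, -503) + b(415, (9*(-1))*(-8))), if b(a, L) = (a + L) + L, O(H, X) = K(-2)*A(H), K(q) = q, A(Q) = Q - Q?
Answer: -139927/559 ≈ -250.32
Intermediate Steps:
A(Q) = 0
O(H, X) = 0 (O(H, X) = -2*0 = 0)
b(a, L) = a + 2*L (b(a, L) = (L + a) + L = a + 2*L)
(353589 - 493516)/(O(-613, -503) + b(415, (9*(-1))*(-8))) = (353589 - 493516)/(0 + (415 + 2*((9*(-1))*(-8)))) = -139927/(0 + (415 + 2*(-9*(-8)))) = -139927/(0 + (415 + 2*72)) = -139927/(0 + (415 + 144)) = -139927/(0 + 559) = -139927/559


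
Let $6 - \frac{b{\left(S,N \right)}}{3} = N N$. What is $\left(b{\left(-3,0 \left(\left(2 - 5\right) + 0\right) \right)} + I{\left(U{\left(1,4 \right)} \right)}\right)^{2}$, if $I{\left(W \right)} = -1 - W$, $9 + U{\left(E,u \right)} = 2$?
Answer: $576$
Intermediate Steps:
$U{\left(E,u \right)} = -7$ ($U{\left(E,u \right)} = -9 + 2 = -7$)
$b{\left(S,N \right)} = 18 - 3 N^{2}$ ($b{\left(S,N \right)} = 18 - 3 N N = 18 - 3 N^{2}$)
$\left(b{\left(-3,0 \left(\left(2 - 5\right) + 0\right) \right)} + I{\left(U{\left(1,4 \right)} \right)}\right)^{2} = \left(\left(18 - 3 \left(0 \left(\left(2 - 5\right) + 0\right)\right)^{2}\right) - -6\right)^{2} = \left(\left(18 - 3 \left(0 \left(\left(2 - 5\right) + 0\right)\right)^{2}\right) + \left(-1 + 7\right)\right)^{2} = \left(\left(18 - 3 \left(0 \left(-3 + 0\right)\right)^{2}\right) + 6\right)^{2} = \left(\left(18 - 3 \left(0 \left(-3\right)\right)^{2}\right) + 6\right)^{2} = \left(\left(18 - 3 \cdot 0^{2}\right) + 6\right)^{2} = \left(\left(18 - 0\right) + 6\right)^{2} = \left(\left(18 + 0\right) + 6\right)^{2} = \left(18 + 6\right)^{2} = 24^{2} = 576$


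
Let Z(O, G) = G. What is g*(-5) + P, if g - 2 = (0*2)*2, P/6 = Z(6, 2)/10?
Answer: -44/5 ≈ -8.8000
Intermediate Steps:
P = 6/5 (P = 6*(2/10) = 6*(2*(1/10)) = 6*(1/5) = 6/5 ≈ 1.2000)
g = 2 (g = 2 + (0*2)*2 = 2 + 0*2 = 2 + 0 = 2)
g*(-5) + P = 2*(-5) + 6/5 = -10 + 6/5 = -44/5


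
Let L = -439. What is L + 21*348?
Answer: 6869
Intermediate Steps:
L + 21*348 = -439 + 21*348 = -439 + 7308 = 6869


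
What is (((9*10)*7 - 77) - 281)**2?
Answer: 73984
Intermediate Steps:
(((9*10)*7 - 77) - 281)**2 = ((90*7 - 77) - 281)**2 = ((630 - 77) - 281)**2 = (553 - 281)**2 = 272**2 = 73984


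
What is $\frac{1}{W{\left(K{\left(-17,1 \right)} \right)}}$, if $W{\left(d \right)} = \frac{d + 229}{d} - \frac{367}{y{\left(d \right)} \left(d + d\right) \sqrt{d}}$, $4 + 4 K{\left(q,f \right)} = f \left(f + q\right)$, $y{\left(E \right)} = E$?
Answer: $- \frac{560000}{25222689} - \frac{18350 i \sqrt{5}}{25222689} \approx -0.022202 - 0.0016268 i$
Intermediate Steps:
$K{\left(q,f \right)} = -1 + \frac{f \left(f + q\right)}{4}$
$W{\left(d \right)} = - \frac{367}{2 d^{\frac{5}{2}}} + \frac{229 + d}{d}$ ($W{\left(d \right)} = \frac{d + 229}{d} - \frac{367}{d \left(d + d\right) \sqrt{d}} = \frac{229 + d}{d} - \frac{367}{d 2 d \sqrt{d}} = \frac{229 + d}{d} - \frac{367}{2 d^{2} \sqrt{d}} = \frac{229 + d}{d} - \frac{367}{2 d^{\frac{5}{2}}} = - \frac{367}{2 d^{\frac{5}{2}}} + \frac{229 + d}{d}$)
$\frac{1}{W{\left(K{\left(-17,1 \right)} \right)}} = \frac{1}{1 + \frac{229}{-1 + \frac{1^{2}}{4} + \frac{1}{4} \cdot 1 \left(-17\right)} - \frac{367}{2 \left(-1 + \frac{1^{2}}{4} + \frac{1}{4} \cdot 1 \left(-17\right)\right)^{\frac{5}{2}}}} = \frac{1}{1 + \frac{229}{-1 + \frac{1}{4} \cdot 1 - \frac{17}{4}} - \frac{367}{2 \left(-1 + \frac{1}{4} \cdot 1 - \frac{17}{4}\right)^{\frac{5}{2}}}} = \frac{1}{1 + \frac{229}{-1 + \frac{1}{4} - \frac{17}{4}} - \frac{367}{2 \left(-1 + \frac{1}{4} - \frac{17}{4}\right)^{\frac{5}{2}}}} = \frac{1}{1 + \frac{229}{-5} - \frac{367}{2 \cdot 25 i \sqrt{5}}} = \frac{1}{1 + 229 \left(- \frac{1}{5}\right) - \frac{367 \left(- \frac{i \sqrt{5}}{125}\right)}{2}} = \frac{1}{1 - \frac{229}{5} + \frac{367 i \sqrt{5}}{250}} = \frac{1}{- \frac{224}{5} + \frac{367 i \sqrt{5}}{250}}$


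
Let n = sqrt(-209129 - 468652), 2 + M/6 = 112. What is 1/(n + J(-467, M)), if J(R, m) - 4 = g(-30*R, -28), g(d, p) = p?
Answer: -8/226119 - I*sqrt(75309)/226119 ≈ -3.538e-5 - 0.0012136*I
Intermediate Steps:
M = 660 (M = -12 + 6*112 = -12 + 672 = 660)
J(R, m) = -24 (J(R, m) = 4 - 28 = -24)
n = 3*I*sqrt(75309) (n = sqrt(-677781) = 3*I*sqrt(75309) ≈ 823.27*I)
1/(n + J(-467, M)) = 1/(3*I*sqrt(75309) - 24) = 1/(-24 + 3*I*sqrt(75309))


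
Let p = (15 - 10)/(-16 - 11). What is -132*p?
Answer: 220/9 ≈ 24.444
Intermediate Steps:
p = -5/27 (p = 5/(-27) = 5*(-1/27) = -5/27 ≈ -0.18519)
-132*p = -132*(-5/27) = 220/9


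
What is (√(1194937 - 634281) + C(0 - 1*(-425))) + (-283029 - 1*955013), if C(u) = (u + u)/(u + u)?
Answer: -1238041 + 4*√35041 ≈ -1.2373e+6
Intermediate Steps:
C(u) = 1 (C(u) = (2*u)/((2*u)) = (2*u)*(1/(2*u)) = 1)
(√(1194937 - 634281) + C(0 - 1*(-425))) + (-283029 - 1*955013) = (√(1194937 - 634281) + 1) + (-283029 - 1*955013) = (√560656 + 1) + (-283029 - 955013) = (4*√35041 + 1) - 1238042 = (1 + 4*√35041) - 1238042 = -1238041 + 4*√35041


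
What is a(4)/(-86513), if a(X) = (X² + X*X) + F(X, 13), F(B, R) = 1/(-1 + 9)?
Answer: -257/692104 ≈ -0.00037133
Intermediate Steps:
F(B, R) = ⅛ (F(B, R) = 1/8 = ⅛)
a(X) = ⅛ + 2*X² (a(X) = (X² + X*X) + ⅛ = (X² + X²) + ⅛ = 2*X² + ⅛ = ⅛ + 2*X²)
a(4)/(-86513) = (⅛ + 2*4²)/(-86513) = (⅛ + 2*16)*(-1/86513) = (⅛ + 32)*(-1/86513) = (257/8)*(-1/86513) = -257/692104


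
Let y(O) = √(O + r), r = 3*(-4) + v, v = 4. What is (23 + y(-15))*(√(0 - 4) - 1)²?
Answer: (1 - 2*I)²*(23 + I*√23) ≈ -49.817 - 106.39*I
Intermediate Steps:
r = -8 (r = 3*(-4) + 4 = -12 + 4 = -8)
y(O) = √(-8 + O) (y(O) = √(O - 8) = √(-8 + O))
(23 + y(-15))*(√(0 - 4) - 1)² = (23 + √(-8 - 15))*(√(0 - 4) - 1)² = (23 + √(-23))*(√(-4) - 1)² = (23 + I*√23)*(2*I - 1)² = (23 + I*√23)*(-1 + 2*I)² = (-1 + 2*I)²*(23 + I*√23)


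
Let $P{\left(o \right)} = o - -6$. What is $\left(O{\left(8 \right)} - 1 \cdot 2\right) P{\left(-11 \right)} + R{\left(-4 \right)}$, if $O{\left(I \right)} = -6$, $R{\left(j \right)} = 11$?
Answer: $51$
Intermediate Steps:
$P{\left(o \right)} = 6 + o$ ($P{\left(o \right)} = o + 6 = 6 + o$)
$\left(O{\left(8 \right)} - 1 \cdot 2\right) P{\left(-11 \right)} + R{\left(-4 \right)} = \left(-6 - 1 \cdot 2\right) \left(6 - 11\right) + 11 = \left(-6 - 2\right) \left(-5\right) + 11 = \left(-8\right) \left(-5\right) + 11 = 40 + 11 = 51$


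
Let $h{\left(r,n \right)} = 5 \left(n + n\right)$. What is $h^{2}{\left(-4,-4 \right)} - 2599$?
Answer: $-999$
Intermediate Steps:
$h{\left(r,n \right)} = 10 n$ ($h{\left(r,n \right)} = 5 \cdot 2 n = 10 n$)
$h^{2}{\left(-4,-4 \right)} - 2599 = \left(10 \left(-4\right)\right)^{2} - 2599 = \left(-40\right)^{2} - 2599 = 1600 - 2599 = -999$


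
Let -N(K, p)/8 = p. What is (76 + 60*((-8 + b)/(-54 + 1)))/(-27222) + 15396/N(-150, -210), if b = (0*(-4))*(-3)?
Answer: 925218829/100993620 ≈ 9.1612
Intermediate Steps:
N(K, p) = -8*p
b = 0 (b = 0*(-3) = 0)
(76 + 60*((-8 + b)/(-54 + 1)))/(-27222) + 15396/N(-150, -210) = (76 + 60*((-8 + 0)/(-54 + 1)))/(-27222) + 15396/((-8*(-210))) = (76 + 60*(-8/(-53)))*(-1/27222) + 15396/1680 = (76 + 60*(-8*(-1/53)))*(-1/27222) + 15396*(1/1680) = (76 + 60*(8/53))*(-1/27222) + 1283/140 = (76 + 480/53)*(-1/27222) + 1283/140 = (4508/53)*(-1/27222) + 1283/140 = -2254/721383 + 1283/140 = 925218829/100993620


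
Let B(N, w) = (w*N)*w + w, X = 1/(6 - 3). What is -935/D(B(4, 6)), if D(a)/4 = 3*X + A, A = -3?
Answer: 935/8 ≈ 116.88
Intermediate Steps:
X = ⅓ (X = 1/3 = ⅓ ≈ 0.33333)
B(N, w) = w + N*w² (B(N, w) = (N*w)*w + w = N*w² + w = w + N*w²)
D(a) = -8 (D(a) = 4*(3*(⅓) - 3) = 4*(1 - 3) = 4*(-2) = -8)
-935/D(B(4, 6)) = -935/(-8) = -935*(-⅛) = 935/8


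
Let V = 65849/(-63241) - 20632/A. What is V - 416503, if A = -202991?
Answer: -5346808444639040/12837353831 ≈ -4.1650e+5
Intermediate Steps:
V = -12061966047/12837353831 (V = 65849/(-63241) - 20632/(-202991) = 65849*(-1/63241) - 20632*(-1/202991) = -65849/63241 + 20632/202991 = -12061966047/12837353831 ≈ -0.93960)
V - 416503 = -12061966047/12837353831 - 416503 = -5346808444639040/12837353831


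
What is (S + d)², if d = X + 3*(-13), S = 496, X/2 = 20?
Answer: 247009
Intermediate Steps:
X = 40 (X = 2*20 = 40)
d = 1 (d = 40 + 3*(-13) = 40 - 39 = 1)
(S + d)² = (496 + 1)² = 497² = 247009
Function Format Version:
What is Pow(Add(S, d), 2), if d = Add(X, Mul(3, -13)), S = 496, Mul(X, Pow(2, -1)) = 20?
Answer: 247009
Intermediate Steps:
X = 40 (X = Mul(2, 20) = 40)
d = 1 (d = Add(40, Mul(3, -13)) = Add(40, -39) = 1)
Pow(Add(S, d), 2) = Pow(Add(496, 1), 2) = Pow(497, 2) = 247009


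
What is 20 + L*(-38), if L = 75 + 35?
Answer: -4160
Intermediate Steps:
L = 110
20 + L*(-38) = 20 + 110*(-38) = 20 - 4180 = -4160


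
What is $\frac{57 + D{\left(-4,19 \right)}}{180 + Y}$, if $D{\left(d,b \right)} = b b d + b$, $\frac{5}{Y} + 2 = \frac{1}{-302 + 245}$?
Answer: $- \frac{10488}{1361} \approx -7.7061$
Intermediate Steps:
$Y = - \frac{57}{23}$ ($Y = \frac{5}{-2 + \frac{1}{-302 + 245}} = \frac{5}{-2 + \frac{1}{-57}} = \frac{5}{-2 - \frac{1}{57}} = \frac{5}{- \frac{115}{57}} = 5 \left(- \frac{57}{115}\right) = - \frac{57}{23} \approx -2.4783$)
$D{\left(d,b \right)} = b + d b^{2}$ ($D{\left(d,b \right)} = d b^{2} + b = b + d b^{2}$)
$\frac{57 + D{\left(-4,19 \right)}}{180 + Y} = \frac{57 + 19 \left(1 + 19 \left(-4\right)\right)}{180 - \frac{57}{23}} = \frac{57 + 19 \left(1 - 76\right)}{\frac{4083}{23}} = \left(57 + 19 \left(-75\right)\right) \frac{23}{4083} = \left(57 - 1425\right) \frac{23}{4083} = \left(-1368\right) \frac{23}{4083} = - \frac{10488}{1361}$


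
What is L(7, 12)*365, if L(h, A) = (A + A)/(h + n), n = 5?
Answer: 730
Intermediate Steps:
L(h, A) = 2*A/(5 + h) (L(h, A) = (A + A)/(h + 5) = (2*A)/(5 + h) = 2*A/(5 + h))
L(7, 12)*365 = (2*12/(5 + 7))*365 = (2*12/12)*365 = (2*12*(1/12))*365 = 2*365 = 730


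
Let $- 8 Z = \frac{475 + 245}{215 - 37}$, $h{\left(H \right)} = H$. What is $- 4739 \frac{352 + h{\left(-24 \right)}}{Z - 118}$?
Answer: $\frac{138340888}{10547} \approx 13117.0$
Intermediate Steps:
$Z = - \frac{45}{89}$ ($Z = - \frac{\left(475 + 245\right) \frac{1}{215 - 37}}{8} = - \frac{720 \cdot \frac{1}{178}}{8} = \left(- \frac{1}{8}\right) \frac{360}{89} = - \frac{45}{89} \approx -0.50562$)
$- 4739 \frac{352 + h{\left(-24 \right)}}{Z - 118} = - 4739 \frac{352 - 24}{- \frac{45}{89} - 118} = - 4739 \frac{328}{- \frac{10547}{89}} = - 4739 \cdot 328 \left(- \frac{89}{10547}\right) = \left(-4739\right) \left(- \frac{29192}{10547}\right) = \frac{138340888}{10547}$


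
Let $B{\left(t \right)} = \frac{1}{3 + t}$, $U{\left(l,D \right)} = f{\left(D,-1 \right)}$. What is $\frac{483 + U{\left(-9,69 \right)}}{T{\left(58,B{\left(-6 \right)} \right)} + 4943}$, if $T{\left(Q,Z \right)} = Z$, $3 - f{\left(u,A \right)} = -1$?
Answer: $\frac{1461}{14828} \approx 0.09853$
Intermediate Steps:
$f{\left(u,A \right)} = 4$ ($f{\left(u,A \right)} = 3 - -1 = 3 + 1 = 4$)
$U{\left(l,D \right)} = 4$
$\frac{483 + U{\left(-9,69 \right)}}{T{\left(58,B{\left(-6 \right)} \right)} + 4943} = \frac{483 + 4}{\frac{1}{3 - 6} + 4943} = \frac{487}{\frac{1}{-3} + 4943} = \frac{487}{- \frac{1}{3} + 4943} = \frac{487}{\frac{14828}{3}} = 487 \cdot \frac{3}{14828} = \frac{1461}{14828}$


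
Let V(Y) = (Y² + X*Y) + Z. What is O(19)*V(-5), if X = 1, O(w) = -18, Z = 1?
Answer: -378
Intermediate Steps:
V(Y) = 1 + Y + Y² (V(Y) = (Y² + 1*Y) + 1 = (Y² + Y) + 1 = (Y + Y²) + 1 = 1 + Y + Y²)
O(19)*V(-5) = -18*(1 - 5 + (-5)²) = -18*(1 - 5 + 25) = -18*21 = -378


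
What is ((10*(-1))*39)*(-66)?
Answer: 25740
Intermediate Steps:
((10*(-1))*39)*(-66) = -10*39*(-66) = -390*(-66) = 25740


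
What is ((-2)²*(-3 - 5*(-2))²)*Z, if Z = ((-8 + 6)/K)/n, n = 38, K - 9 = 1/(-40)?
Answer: -7840/6821 ≈ -1.1494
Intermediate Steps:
K = 359/40 (K = 9 + 1/(-40) = 9 - 1/40 = 359/40 ≈ 8.9750)
Z = -40/6821 (Z = ((-8 + 6)/(359/40))/38 = -2*40/359*(1/38) = -80/359*1/38 = -40/6821 ≈ -0.0058642)
((-2)²*(-3 - 5*(-2))²)*Z = ((-2)²*(-3 - 5*(-2))²)*(-40/6821) = (4*(-3 + 10)²)*(-40/6821) = (4*7²)*(-40/6821) = (4*49)*(-40/6821) = 196*(-40/6821) = -7840/6821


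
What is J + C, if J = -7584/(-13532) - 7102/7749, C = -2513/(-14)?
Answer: 9392469329/52429734 ≈ 179.14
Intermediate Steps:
C = 359/2 (C = -2513*(-1/14) = 359/2 ≈ 179.50)
J = -9333962/26214867 (J = -7584*(-1/13532) - 7102*1/7749 = 1896/3383 - 7102/7749 = -9333962/26214867 ≈ -0.35606)
J + C = -9333962/26214867 + 359/2 = 9392469329/52429734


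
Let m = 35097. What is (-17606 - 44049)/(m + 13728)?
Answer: -12331/9765 ≈ -1.2628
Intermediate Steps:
(-17606 - 44049)/(m + 13728) = (-17606 - 44049)/(35097 + 13728) = -61655/48825 = -61655*1/48825 = -12331/9765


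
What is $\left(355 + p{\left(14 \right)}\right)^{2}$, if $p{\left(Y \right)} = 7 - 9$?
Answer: $124609$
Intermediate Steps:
$p{\left(Y \right)} = -2$ ($p{\left(Y \right)} = 7 - 9 = -2$)
$\left(355 + p{\left(14 \right)}\right)^{2} = \left(355 - 2\right)^{2} = 353^{2} = 124609$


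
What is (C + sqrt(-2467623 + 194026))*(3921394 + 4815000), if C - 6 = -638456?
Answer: -5577750749300 + 8736394*I*sqrt(2273597) ≈ -5.5778e+12 + 1.3173e+10*I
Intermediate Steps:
C = -638450 (C = 6 - 638456 = -638450)
(C + sqrt(-2467623 + 194026))*(3921394 + 4815000) = (-638450 + sqrt(-2467623 + 194026))*(3921394 + 4815000) = (-638450 + sqrt(-2273597))*8736394 = (-638450 + I*sqrt(2273597))*8736394 = -5577750749300 + 8736394*I*sqrt(2273597)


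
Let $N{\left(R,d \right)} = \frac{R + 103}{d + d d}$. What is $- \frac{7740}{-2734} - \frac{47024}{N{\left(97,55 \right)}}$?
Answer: $- \frac{4949679866}{6835} \approx -7.2417 \cdot 10^{5}$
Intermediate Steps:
$N{\left(R,d \right)} = \frac{103 + R}{d + d^{2}}$
$- \frac{7740}{-2734} - \frac{47024}{N{\left(97,55 \right)}} = - \frac{7740}{-2734} - \frac{47024}{\frac{1}{55} \frac{1}{1 + 55} \left(103 + 97\right)} = \left(-7740\right) \left(- \frac{1}{2734}\right) - \frac{47024}{\frac{1}{55} \cdot \frac{1}{56} \cdot 200} = \frac{3870}{1367} - \frac{47024}{\frac{1}{55} \cdot \frac{1}{56} \cdot 200} = \frac{3870}{1367} - \frac{47024}{\frac{5}{77}} = \frac{3870}{1367} - \frac{3620848}{5} = - \frac{4949679866}{6835}$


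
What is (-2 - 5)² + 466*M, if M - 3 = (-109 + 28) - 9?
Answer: -40493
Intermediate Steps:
M = -87 (M = 3 + ((-109 + 28) - 9) = 3 + (-81 - 9) = 3 - 90 = -87)
(-2 - 5)² + 466*M = (-2 - 5)² + 466*(-87) = (-7)² - 40542 = 49 - 40542 = -40493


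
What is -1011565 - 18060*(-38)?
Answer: -325285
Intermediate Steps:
-1011565 - 18060*(-38) = -1011565 - 1*(-686280) = -1011565 + 686280 = -325285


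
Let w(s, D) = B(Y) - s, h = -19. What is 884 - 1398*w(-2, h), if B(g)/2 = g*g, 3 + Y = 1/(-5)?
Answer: -763576/25 ≈ -30543.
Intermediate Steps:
Y = -16/5 (Y = -3 + 1/(-5) = -3 + 1*(-⅕) = -3 - ⅕ = -16/5 ≈ -3.2000)
B(g) = 2*g² (B(g) = 2*(g*g) = 2*g²)
w(s, D) = 512/25 - s (w(s, D) = 2*(-16/5)² - s = 2*(256/25) - s = 512/25 - s)
884 - 1398*w(-2, h) = 884 - 1398*(512/25 - 1*(-2)) = 884 - 1398*(512/25 + 2) = 884 - 1398*562/25 = 884 - 785676/25 = -763576/25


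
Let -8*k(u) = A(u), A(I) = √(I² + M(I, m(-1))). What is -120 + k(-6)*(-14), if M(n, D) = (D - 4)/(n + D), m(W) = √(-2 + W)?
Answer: -120 + 7*√((220 - 37*I*√3)/(6 - I*√3))/4 ≈ -109.4 - 0.012831*I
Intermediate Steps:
M(n, D) = (-4 + D)/(D + n)
A(I) = √(I² + (-4 + I*√3)/(I + I*√3)) (A(I) = √(I² + (-4 + √(-2 - 1))/(√(-2 - 1) + I)) = √(I² + (-4 + √(-3))/(√(-3) + I)) = √(I² + (-4 + I*√3)/(I*√3 + I)) = √(I² + (-4 + I*√3)/(I + I*√3)))
k(u) = -√((-4 + I*√3 + u²*(u + I*√3))/(u + I*√3))/8
-120 + k(-6)*(-14) = -120 - √((-4 + I*√3 + (-6)²*(-6 + I*√3))/(-6 + I*√3))/8*(-14) = -120 - √((-4 + I*√3 + 36*(-6 + I*√3))/(-6 + I*√3))/8*(-14) = -120 - √((-4 + I*√3 + (-216 + 36*I*√3))/(-6 + I*√3))/8*(-14) = -120 - √((-220 + 37*I*√3)/(-6 + I*√3))/8*(-14) = -120 + 7*√((-220 + 37*I*√3)/(-6 + I*√3))/4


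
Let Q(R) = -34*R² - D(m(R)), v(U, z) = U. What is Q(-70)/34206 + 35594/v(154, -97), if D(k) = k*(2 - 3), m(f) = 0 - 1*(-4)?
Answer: 99322715/438977 ≈ 226.26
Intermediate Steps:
m(f) = 4 (m(f) = 0 + 4 = 4)
D(k) = -k (D(k) = k*(-1) = -k)
Q(R) = 4 - 34*R² (Q(R) = -34*R² - (-1)*4 = -34*R² - 1*(-4) = -34*R² + 4 = 4 - 34*R²)
Q(-70)/34206 + 35594/v(154, -97) = (4 - 34*(-70)²)/34206 + 35594/154 = (4 - 34*4900)*(1/34206) + 35594*(1/154) = (4 - 166600)*(1/34206) + 17797/77 = -166596*1/34206 + 17797/77 = -27766/5701 + 17797/77 = 99322715/438977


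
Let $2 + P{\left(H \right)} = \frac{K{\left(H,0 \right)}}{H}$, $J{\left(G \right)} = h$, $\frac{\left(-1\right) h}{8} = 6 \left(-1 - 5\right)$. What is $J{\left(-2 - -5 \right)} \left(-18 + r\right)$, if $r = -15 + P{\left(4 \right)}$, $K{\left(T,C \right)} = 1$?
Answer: $-10008$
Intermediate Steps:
$h = 288$ ($h = - 8 \cdot 6 \left(-1 - 5\right) = - 8 \cdot 6 \left(-6\right) = \left(-8\right) \left(-36\right) = 288$)
$J{\left(G \right)} = 288$
$P{\left(H \right)} = -2 + \frac{1}{H}$ ($P{\left(H \right)} = -2 + 1 \frac{1}{H} = -2 + \frac{1}{H}$)
$r = - \frac{67}{4}$ ($r = -15 - \left(2 - \frac{1}{4}\right) = -15 + \left(-2 + \frac{1}{4}\right) = -15 - \frac{7}{4} = - \frac{67}{4} \approx -16.75$)
$J{\left(-2 - -5 \right)} \left(-18 + r\right) = 288 \left(-18 - \frac{67}{4}\right) = 288 \left(- \frac{139}{4}\right) = -10008$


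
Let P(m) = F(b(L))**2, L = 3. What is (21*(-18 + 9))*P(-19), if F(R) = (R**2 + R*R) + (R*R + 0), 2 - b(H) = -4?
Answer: -2204496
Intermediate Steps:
b(H) = 6 (b(H) = 2 - 1*(-4) = 2 + 4 = 6)
F(R) = 3*R**2 (F(R) = (R**2 + R**2) + (R**2 + 0) = 2*R**2 + R**2 = 3*R**2)
P(m) = 11664 (P(m) = (3*6**2)**2 = (3*36)**2 = 108**2 = 11664)
(21*(-18 + 9))*P(-19) = (21*(-18 + 9))*11664 = (21*(-9))*11664 = -189*11664 = -2204496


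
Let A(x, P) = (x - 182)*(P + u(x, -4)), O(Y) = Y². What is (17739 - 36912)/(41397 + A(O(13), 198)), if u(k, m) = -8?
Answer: -33/67 ≈ -0.49254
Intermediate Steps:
A(x, P) = (-182 + x)*(-8 + P) (A(x, P) = (x - 182)*(P - 8) = (-182 + x)*(-8 + P))
(17739 - 36912)/(41397 + A(O(13), 198)) = (17739 - 36912)/(41397 + (1456 - 182*198 - 8*13² + 198*13²)) = -19173/(41397 + (1456 - 36036 - 8*169 + 198*169)) = -19173/(41397 + (1456 - 36036 - 1352 + 33462)) = -19173/(41397 - 2470) = -19173/38927 = -19173*1/38927 = -33/67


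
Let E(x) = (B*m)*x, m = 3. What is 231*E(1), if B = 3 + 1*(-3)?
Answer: 0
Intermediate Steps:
B = 0 (B = 3 - 3 = 0)
E(x) = 0 (E(x) = (0*3)*x = 0*x = 0)
231*E(1) = 231*0 = 0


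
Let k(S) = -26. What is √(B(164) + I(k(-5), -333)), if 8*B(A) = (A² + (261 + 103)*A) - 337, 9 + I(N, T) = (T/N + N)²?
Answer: 5*√1184018/52 ≈ 104.63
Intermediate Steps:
I(N, T) = -9 + (N + T/N)² (I(N, T) = -9 + (T/N + N)² = -9 + (N + T/N)²)
B(A) = -337/8 + A²/8 + 91*A/2 (B(A) = ((A² + (261 + 103)*A) - 337)/8 = ((A² + 364*A) - 337)/8 = (-337 + A² + 364*A)/8 = -337/8 + A²/8 + 91*A/2)
√(B(164) + I(k(-5), -333)) = √((-337/8 + (⅛)*164² + (91/2)*164) + (-9 + (-333 + (-26)²)²/(-26)²)) = √((-337/8 + (⅛)*26896 + 7462) + (-9 + (-333 + 676)²/676)) = √((-337/8 + 3362 + 7462) + (-9 + (1/676)*343²)) = √(86255/8 + (-9 + (1/676)*117649)) = √(86255/8 + (-9 + 117649/676)) = √(86255/8 + 111565/676) = √(14800225/1352) = 5*√1184018/52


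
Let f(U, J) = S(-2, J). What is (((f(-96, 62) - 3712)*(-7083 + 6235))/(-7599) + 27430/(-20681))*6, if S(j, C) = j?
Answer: -130685342004/52384973 ≈ -2494.7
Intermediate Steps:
f(U, J) = -2
(((f(-96, 62) - 3712)*(-7083 + 6235))/(-7599) + 27430/(-20681))*6 = (((-2 - 3712)*(-7083 + 6235))/(-7599) + 27430/(-20681))*6 = (-3714*(-848)*(-1/7599) + 27430*(-1/20681))*6 = (3149472*(-1/7599) - 27430/20681)*6 = (-1049824/2533 - 27430/20681)*6 = -21780890334/52384973*6 = -130685342004/52384973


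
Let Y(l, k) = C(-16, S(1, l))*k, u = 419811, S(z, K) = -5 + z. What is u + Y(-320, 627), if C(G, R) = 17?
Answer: 430470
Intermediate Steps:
Y(l, k) = 17*k
u + Y(-320, 627) = 419811 + 17*627 = 419811 + 10659 = 430470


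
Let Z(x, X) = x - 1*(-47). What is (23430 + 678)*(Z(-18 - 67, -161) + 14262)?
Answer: 342912192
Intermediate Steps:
Z(x, X) = 47 + x (Z(x, X) = x + 47 = 47 + x)
(23430 + 678)*(Z(-18 - 67, -161) + 14262) = (23430 + 678)*((47 + (-18 - 67)) + 14262) = 24108*((47 - 85) + 14262) = 24108*(-38 + 14262) = 24108*14224 = 342912192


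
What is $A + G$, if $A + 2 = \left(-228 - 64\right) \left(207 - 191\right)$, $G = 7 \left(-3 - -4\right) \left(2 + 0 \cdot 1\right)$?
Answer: $-4660$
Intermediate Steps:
$G = 14$ ($G = 7 \left(-3 + 4\right) \left(2 + 0\right) = 7 \cdot 1 \cdot 2 = 7 \cdot 2 = 14$)
$A = -4674$ ($A = -2 + \left(-228 - 64\right) \left(207 - 191\right) = -2 - 4672 = -4674$)
$A + G = -4674 + 14 = -4660$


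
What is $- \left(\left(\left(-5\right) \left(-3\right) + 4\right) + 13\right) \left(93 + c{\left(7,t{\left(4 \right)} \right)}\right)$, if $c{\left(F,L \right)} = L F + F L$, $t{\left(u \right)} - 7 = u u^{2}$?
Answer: $-34784$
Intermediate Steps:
$t{\left(u \right)} = 7 + u^{3}$ ($t{\left(u \right)} = 7 + u u^{2} = 7 + u^{3}$)
$c{\left(F,L \right)} = 2 F L$ ($c{\left(F,L \right)} = F L + F L = 2 F L$)
$- \left(\left(\left(-5\right) \left(-3\right) + 4\right) + 13\right) \left(93 + c{\left(7,t{\left(4 \right)} \right)}\right) = - \left(\left(\left(-5\right) \left(-3\right) + 4\right) + 13\right) \left(93 + 2 \cdot 7 \left(7 + 4^{3}\right)\right) = - \left(\left(15 + 4\right) + 13\right) \left(93 + 2 \cdot 7 \left(7 + 64\right)\right) = - \left(19 + 13\right) \left(93 + 2 \cdot 7 \cdot 71\right) = - 32 \left(93 + 994\right) = - 32 \cdot 1087 = \left(-1\right) 34784 = -34784$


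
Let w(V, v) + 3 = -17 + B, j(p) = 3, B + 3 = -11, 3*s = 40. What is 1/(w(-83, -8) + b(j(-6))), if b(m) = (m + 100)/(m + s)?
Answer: -49/1357 ≈ -0.036109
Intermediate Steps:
s = 40/3 (s = (⅓)*40 = 40/3 ≈ 13.333)
B = -14 (B = -3 - 11 = -14)
w(V, v) = -34 (w(V, v) = -3 + (-17 - 14) = -3 - 31 = -34)
b(m) = (100 + m)/(40/3 + m) (b(m) = (m + 100)/(m + 40/3) = (100 + m)/(40/3 + m))
1/(w(-83, -8) + b(j(-6))) = 1/(-34 + 3*(100 + 3)/(40 + 3*3)) = 1/(-34 + 3*103/(40 + 9)) = 1/(-34 + 3*103/49) = 1/(-34 + 3*(1/49)*103) = 1/(-34 + 309/49) = 1/(-1357/49) = -49/1357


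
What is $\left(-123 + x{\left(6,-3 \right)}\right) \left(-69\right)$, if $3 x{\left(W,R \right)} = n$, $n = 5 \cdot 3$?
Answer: $8142$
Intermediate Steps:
$n = 15$
$x{\left(W,R \right)} = 5$ ($x{\left(W,R \right)} = \frac{1}{3} \cdot 15 = 5$)
$\left(-123 + x{\left(6,-3 \right)}\right) \left(-69\right) = \left(-123 + 5\right) \left(-69\right) = \left(-118\right) \left(-69\right) = 8142$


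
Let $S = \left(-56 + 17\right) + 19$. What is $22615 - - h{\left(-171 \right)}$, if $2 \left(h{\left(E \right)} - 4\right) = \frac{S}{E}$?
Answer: $\frac{3867859}{171} \approx 22619.0$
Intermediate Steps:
$S = -20$ ($S = -39 + 19 = -20$)
$h{\left(E \right)} = 4 - \frac{10}{E}$ ($h{\left(E \right)} = 4 + \frac{\left(-20\right) \frac{1}{E}}{2} = 4 - \frac{10}{E}$)
$22615 - - h{\left(-171 \right)} = 22615 - - (4 - \frac{10}{-171}) = 22615 - - (4 - - \frac{10}{171}) = 22615 - - (4 + \frac{10}{171}) = 22615 - \left(-1\right) \frac{694}{171} = 22615 - - \frac{694}{171} = 22615 + \frac{694}{171} = \frac{3867859}{171}$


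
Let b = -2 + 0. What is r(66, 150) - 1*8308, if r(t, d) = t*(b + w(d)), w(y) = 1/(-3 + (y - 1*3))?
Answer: -202549/24 ≈ -8439.5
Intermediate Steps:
w(y) = 1/(-6 + y) (w(y) = 1/(-3 + (y - 3)) = 1/(-3 + (-3 + y)) = 1/(-6 + y))
b = -2
r(t, d) = t*(-2 + 1/(-6 + d))
r(66, 150) - 1*8308 = 66*(13 - 2*150)/(-6 + 150) - 1*8308 = 66*(13 - 300)/144 - 8308 = 66*(1/144)*(-287) - 8308 = -3157/24 - 8308 = -202549/24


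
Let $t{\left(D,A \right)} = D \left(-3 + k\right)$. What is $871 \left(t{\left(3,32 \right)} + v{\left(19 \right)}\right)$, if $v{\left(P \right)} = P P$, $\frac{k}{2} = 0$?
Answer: $306592$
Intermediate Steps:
$k = 0$ ($k = 2 \cdot 0 = 0$)
$v{\left(P \right)} = P^{2}$
$t{\left(D,A \right)} = - 3 D$ ($t{\left(D,A \right)} = D \left(-3 + 0\right) = D \left(-3\right) = - 3 D$)
$871 \left(t{\left(3,32 \right)} + v{\left(19 \right)}\right) = 871 \left(\left(-3\right) 3 + 19^{2}\right) = 871 \left(-9 + 361\right) = 871 \cdot 352 = 306592$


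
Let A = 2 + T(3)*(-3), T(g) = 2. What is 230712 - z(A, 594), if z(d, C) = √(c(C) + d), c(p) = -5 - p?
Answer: 230712 - 3*I*√67 ≈ 2.3071e+5 - 24.556*I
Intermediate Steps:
A = -4 (A = 2 + 2*(-3) = 2 - 6 = -4)
z(d, C) = √(-5 + d - C) (z(d, C) = √((-5 - C) + d) = √(-5 + d - C))
230712 - z(A, 594) = 230712 - √(-5 - 4 - 1*594) = 230712 - √(-5 - 4 - 594) = 230712 - √(-603) = 230712 - 3*I*√67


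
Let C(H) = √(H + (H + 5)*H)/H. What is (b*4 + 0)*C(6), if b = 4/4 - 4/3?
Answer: -4*√2/3 ≈ -1.8856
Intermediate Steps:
b = -⅓ (b = 4*(¼) - 4*⅓ = 1 - 4/3 = -⅓ ≈ -0.33333)
C(H) = √(H + H*(5 + H))/H (C(H) = √(H + (5 + H)*H)/H = √(H + H*(5 + H))/H)
(b*4 + 0)*C(6) = (-⅓*4 + 0)*(√(6*(6 + 6))/6) = (-4/3 + 0)*(√(6*12)/6) = -2*√72/9 = -2*6*√2/9 = -4*√2/3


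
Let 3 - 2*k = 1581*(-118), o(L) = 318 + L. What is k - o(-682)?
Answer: 187289/2 ≈ 93645.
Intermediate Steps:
k = 186561/2 (k = 3/2 - 1581*(-118)/2 = 3/2 - ½*(-186558) = 3/2 + 93279 = 186561/2 ≈ 93281.)
k - o(-682) = 186561/2 - (318 - 682) = 186561/2 - 1*(-364) = 186561/2 + 364 = 187289/2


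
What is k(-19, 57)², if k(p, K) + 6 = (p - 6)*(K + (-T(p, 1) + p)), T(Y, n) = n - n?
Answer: 913936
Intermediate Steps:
T(Y, n) = 0
k(p, K) = -6 + (-6 + p)*(K + p) (k(p, K) = -6 + (p - 6)*(K + (-1*0 + p)) = -6 + (-6 + p)*(K + (0 + p)) = -6 + (-6 + p)*(K + p))
k(-19, 57)² = (-6 + (-19)² - 6*57 - 6*(-19) + 57*(-19))² = (-6 + 361 - 342 + 114 - 1083)² = (-956)² = 913936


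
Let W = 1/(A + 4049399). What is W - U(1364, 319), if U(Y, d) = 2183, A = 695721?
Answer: -10358596959/4745120 ≈ -2183.0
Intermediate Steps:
W = 1/4745120 (W = 1/(695721 + 4049399) = 1/4745120 ≈ 2.1074e-7)
W - U(1364, 319) = 1/4745120 - 1*2183 = 1/4745120 - 2183 = -10358596959/4745120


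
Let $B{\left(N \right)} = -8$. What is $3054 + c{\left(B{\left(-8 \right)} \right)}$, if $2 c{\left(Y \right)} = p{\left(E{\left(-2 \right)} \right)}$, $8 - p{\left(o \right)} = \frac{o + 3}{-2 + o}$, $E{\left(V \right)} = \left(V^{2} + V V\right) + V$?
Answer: $\frac{24455}{8} \approx 3056.9$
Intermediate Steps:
$E{\left(V \right)} = V + 2 V^{2}$ ($E{\left(V \right)} = \left(V^{2} + V^{2}\right) + V = 2 V^{2} + V = V + 2 V^{2}$)
$p{\left(o \right)} = 8 - \frac{3 + o}{-2 + o}$ ($p{\left(o \right)} = 8 - \frac{o + 3}{-2 + o} = 8 - \frac{3 + o}{-2 + o}$)
$c{\left(Y \right)} = \frac{23}{8}$ ($c{\left(Y \right)} = \frac{\frac{1}{-2 - 2 \left(1 + 2 \left(-2\right)\right)} \left(-19 + 7 \left(- 2 \left(1 + 2 \left(-2\right)\right)\right)\right)}{2} = \frac{\frac{1}{-2 - 2 \left(1 - 4\right)} \left(-19 + 7 \left(- 2 \left(1 - 4\right)\right)\right)}{2} = \frac{\frac{1}{-2 - -6} \left(-19 + 7 \left(\left(-2\right) \left(-3\right)\right)\right)}{2} = \frac{\frac{1}{-2 + 6} \left(-19 + 7 \cdot 6\right)}{2} = \frac{\frac{1}{4} \left(-19 + 42\right)}{2} = \frac{\frac{1}{4} \cdot 23}{2} = \frac{1}{2} \cdot \frac{23}{4} = \frac{23}{8}$)
$3054 + c{\left(B{\left(-8 \right)} \right)} = 3054 + \frac{23}{8} = \frac{24455}{8}$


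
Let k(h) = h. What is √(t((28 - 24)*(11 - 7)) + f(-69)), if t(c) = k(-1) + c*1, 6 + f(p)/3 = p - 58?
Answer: 8*I*√6 ≈ 19.596*I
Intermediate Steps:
f(p) = -192 + 3*p (f(p) = -18 + 3*(p - 58) = -18 + 3*(-58 + p) = -18 + (-174 + 3*p) = -192 + 3*p)
t(c) = -1 + c (t(c) = -1 + c*1 = -1 + c)
√(t((28 - 24)*(11 - 7)) + f(-69)) = √((-1 + (28 - 24)*(11 - 7)) + (-192 + 3*(-69))) = √((-1 + 4*4) + (-192 - 207)) = √((-1 + 16) - 399) = √(15 - 399) = √(-384) = 8*I*√6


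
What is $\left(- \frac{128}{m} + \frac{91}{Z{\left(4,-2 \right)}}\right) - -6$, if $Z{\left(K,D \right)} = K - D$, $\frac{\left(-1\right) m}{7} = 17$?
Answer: $\frac{15881}{714} \approx 22.242$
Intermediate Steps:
$m = -119$ ($m = \left(-7\right) 17 = -119$)
$\left(- \frac{128}{m} + \frac{91}{Z{\left(4,-2 \right)}}\right) - -6 = \left(- \frac{128}{-119} + \frac{91}{4 - -2}\right) - -6 = \left(\left(-128\right) \left(- \frac{1}{119}\right) + \frac{91}{4 + 2}\right) + 6 = \left(\frac{128}{119} + \frac{91}{6}\right) + 6 = \frac{11597}{714} + 6 = \frac{15881}{714}$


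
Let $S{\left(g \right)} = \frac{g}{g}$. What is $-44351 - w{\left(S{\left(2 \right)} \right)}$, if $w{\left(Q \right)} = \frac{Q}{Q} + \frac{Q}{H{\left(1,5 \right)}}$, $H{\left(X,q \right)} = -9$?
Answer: $- \frac{399167}{9} \approx -44352.0$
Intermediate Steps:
$S{\left(g \right)} = 1$
$w{\left(Q \right)} = 1 - \frac{Q}{9}$ ($w{\left(Q \right)} = \frac{Q}{Q} + \frac{Q}{-9} = 1 + Q \left(- \frac{1}{9}\right) = 1 - \frac{Q}{9}$)
$-44351 - w{\left(S{\left(2 \right)} \right)} = -44351 - \left(1 - \frac{1}{9}\right) = -44351 - \frac{8}{9} = - \frac{399167}{9}$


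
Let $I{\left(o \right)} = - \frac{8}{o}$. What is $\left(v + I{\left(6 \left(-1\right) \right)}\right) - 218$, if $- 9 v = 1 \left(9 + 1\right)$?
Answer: $- \frac{1960}{9} \approx -217.78$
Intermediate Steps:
$v = - \frac{10}{9}$ ($v = - \frac{1 \left(9 + 1\right)}{9} = - \frac{1 \cdot 10}{9} = \left(- \frac{1}{9}\right) 10 = - \frac{10}{9} \approx -1.1111$)
$\left(v + I{\left(6 \left(-1\right) \right)}\right) - 218 = \left(- \frac{10}{9} - \frac{8}{6 \left(-1\right)}\right) - 218 = \left(- \frac{10}{9} - \frac{8}{-6}\right) - 218 = \left(- \frac{10}{9} - - \frac{4}{3}\right) - 218 = \left(- \frac{10}{9} + \frac{4}{3}\right) - 218 = \frac{2}{9} - 218 = - \frac{1960}{9}$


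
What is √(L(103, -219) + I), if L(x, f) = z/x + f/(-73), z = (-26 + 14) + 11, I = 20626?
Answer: √218852958/103 ≈ 143.63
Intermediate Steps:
z = -1 (z = -12 + 11 = -1)
L(x, f) = -1/x - f/73 (L(x, f) = -1/x + f/(-73) = -1/x + f*(-1/73) = -1/x - f/73)
√(L(103, -219) + I) = √((-1/103 - 1/73*(-219)) + 20626) = √((-1*1/103 + 3) + 20626) = √((-1/103 + 3) + 20626) = √(308/103 + 20626) = √(2124786/103) = √218852958/103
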